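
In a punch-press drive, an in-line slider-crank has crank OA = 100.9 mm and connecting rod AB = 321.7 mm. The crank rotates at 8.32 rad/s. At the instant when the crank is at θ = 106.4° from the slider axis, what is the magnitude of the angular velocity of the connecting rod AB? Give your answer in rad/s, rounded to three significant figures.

0.773

ω = 8.32 rad/s
The rod makes angle φ with the slider axis where L sinφ = r sinθ; differentiating, L cosφ·φ̇ = r ω cosθ.
L cosφ = √(L² − r² sin²θ) = 0.30679 m.
|ω_rod| = r ω |cosθ| / √(L² − r² sin²θ) = 0.1009·8.32·0.28234/0.30679 = 0.77258 rad/s.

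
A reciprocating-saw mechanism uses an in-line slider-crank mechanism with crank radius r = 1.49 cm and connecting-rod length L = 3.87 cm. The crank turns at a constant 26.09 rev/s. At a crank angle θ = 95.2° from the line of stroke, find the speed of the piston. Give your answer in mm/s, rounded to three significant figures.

2340

ω = 2π·26.1 = 163.9 rad/s
For an in-line slider-crank, x = r cosθ + √(L² − r² sin²θ), so v = −rω sinθ·[1 + r cosθ/√(L² − r² sin²θ)].
With r = 0.0149 m, L = 0.0387 m, θ = 95.2°: √(L² − r² sin²θ) = 0.035742 m.
v = −0.0149·163.9·0.99588·[1 + 0.0149·-0.09063/0.035742] = -2.3406 m/s.
|v| = 2.3406 m/s = 2340.6 mm/s.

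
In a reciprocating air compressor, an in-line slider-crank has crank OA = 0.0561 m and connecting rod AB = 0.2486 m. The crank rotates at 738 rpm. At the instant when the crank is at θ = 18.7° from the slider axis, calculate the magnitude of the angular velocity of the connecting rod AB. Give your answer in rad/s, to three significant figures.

16.6

ω = 77.28 rad/s (converted from 738 rpm).
The rod makes angle φ with the slider axis where L sinφ = r sinθ; differentiating, L cosφ·φ̇ = r ω cosθ.
L cosφ = √(L² − r² sin²θ) = 0.24795 m.
|ω_rod| = r ω |cosθ| / √(L² − r² sin²θ) = 0.0561·77.28·0.94721/0.24795 = 16.563 rad/s.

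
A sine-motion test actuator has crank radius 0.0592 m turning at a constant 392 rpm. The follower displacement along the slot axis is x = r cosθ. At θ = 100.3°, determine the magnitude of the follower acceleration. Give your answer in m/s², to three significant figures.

17.8

ω = 41.05 rad/s (from 392 rpm).
x = r cosθ ⇒ ẍ = −rω² cosθ (ω constant).
|a| = rω²|cosθ| = 0.0592·(41.05)²·|cos 100.3°| = 17.837 m/s².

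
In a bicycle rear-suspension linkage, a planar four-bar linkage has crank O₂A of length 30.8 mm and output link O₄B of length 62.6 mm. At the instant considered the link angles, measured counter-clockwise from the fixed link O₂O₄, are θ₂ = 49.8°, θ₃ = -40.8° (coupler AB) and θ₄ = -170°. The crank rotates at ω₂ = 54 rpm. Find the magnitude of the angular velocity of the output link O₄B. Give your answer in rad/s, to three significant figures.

3.59

ω₂ = 5.655 rad/s (from 54 rpm).
Differentiating the loop-closure r₂e^{iθ₂}+r₃e^{iθ₃}=r₁+r₄e^{iθ₄} gives r₂ω₂e^{iθ₂}+r₃ω₃e^{iθ₃}=r₄ω₄e^{iθ₄}.
Eliminating the other unknown: ω₄ = r₂ω₂ sin(θ₂−θ₃) / [r₄ sin(θ₄−θ₃)].
Numerator sine = +0.99995; denominator sine = -0.77494.
Result = 0.0308·5.655·(+0.99995) / (0.0626·(-0.77494)) = -3.5901 rad/s; magnitude 3.5901 rad/s.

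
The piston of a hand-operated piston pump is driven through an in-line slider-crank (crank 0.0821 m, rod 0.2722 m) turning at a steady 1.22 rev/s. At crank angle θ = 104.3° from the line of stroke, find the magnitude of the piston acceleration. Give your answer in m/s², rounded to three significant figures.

ω = 2π·1.22 = 7.665 rad/s
x(θ) = r cosθ + √(L² − r² sin²θ); with ω constant, a = ω²·d²x/dθ².
d²x/dθ² = −r cosθ − r²(cos2θ)/√u − r⁴ sin²2θ/(4u^{3/2}),  u = L² − r² sin²θ = 0.0677637 m².
Substituting r = 0.0821 m, L = 0.2722 m, θ = 104.3°: d²x/dθ² = +0.042865 m.
a = ω²·d²x/dθ² = (7.665)²·(+0.042865) = +2.5187 m/s²;  |a| = 2.5187 m/s².

2.52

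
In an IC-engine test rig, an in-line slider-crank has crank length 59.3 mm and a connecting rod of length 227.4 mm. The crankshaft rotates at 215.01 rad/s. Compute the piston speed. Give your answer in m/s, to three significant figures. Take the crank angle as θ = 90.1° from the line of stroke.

12.7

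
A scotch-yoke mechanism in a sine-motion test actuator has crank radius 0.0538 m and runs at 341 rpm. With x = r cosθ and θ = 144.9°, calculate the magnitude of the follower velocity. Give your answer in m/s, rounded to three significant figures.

ω = 35.71 rad/s (from 341 rpm).
x = r cosθ ⇒ ẋ = −rω sinθ.
|v| = rω|sinθ| = 0.0538·35.71·|sin 144.9°| = 1.1047 m/s.

1.10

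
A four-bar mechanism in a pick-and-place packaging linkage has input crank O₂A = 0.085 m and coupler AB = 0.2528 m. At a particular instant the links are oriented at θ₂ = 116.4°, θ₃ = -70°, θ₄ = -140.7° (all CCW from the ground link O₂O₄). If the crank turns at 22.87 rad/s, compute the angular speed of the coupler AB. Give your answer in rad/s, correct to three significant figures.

ω₂ = 22.87 rad/s
Differentiating the loop-closure r₂e^{iθ₂}+r₃e^{iθ₃}=r₁+r₄e^{iθ₄} gives r₂ω₂e^{iθ₂}+r₃ω₃e^{iθ₃}=r₄ω₄e^{iθ₄}.
Eliminating the other unknown: ω₃ = r₂ω₂ sin(θ₄−θ₂) / [r₃ sin(θ₃−θ₄)].
Numerator sine = +0.97476; denominator sine = +0.94380.
Result = 0.085·22.87·(+0.97476) / (0.2528·(+0.94380)) = +7.9419 rad/s; magnitude 7.9419 rad/s.

7.94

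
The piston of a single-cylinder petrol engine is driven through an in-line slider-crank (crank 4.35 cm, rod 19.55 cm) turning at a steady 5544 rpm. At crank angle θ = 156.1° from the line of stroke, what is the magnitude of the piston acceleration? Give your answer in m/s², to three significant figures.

11200

ω = 2π·5544/60 = 580.6 rad/s
x(θ) = r cosθ + √(L² − r² sin²θ); with ω constant, a = ω²·d²x/dθ².
d²x/dθ² = −r cosθ − r²(cos2θ)/√u − r⁴ sin²2θ/(4u^{3/2}),  u = L² − r² sin²θ = 0.0379097 m².
Substituting r = 0.0435 m, L = 0.1955 m, θ = 156.1°: d²x/dθ² = +0.033175 m.
a = ω²·d²x/dθ² = (580.6)²·(+0.033175) = +11182 m/s²;  |a| = 11182 m/s².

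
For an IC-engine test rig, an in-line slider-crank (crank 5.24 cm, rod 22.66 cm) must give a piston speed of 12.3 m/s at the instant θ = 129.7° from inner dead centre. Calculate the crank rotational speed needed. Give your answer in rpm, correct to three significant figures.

For an in-line slider-crank, |v_piston| = rω|sinθ|·[1 + r cosθ/√(L² − r² sin²θ)].
With r = 0.0524 m, L = 0.2266 m, θ = 129.7°: the bracketed kinematic factor |dx/dθ| = 0.034265 m.
ω = v/|dx/dθ| = 12.3/0.034265 = 358.97 rad/s.
N = 60ω/(2π) = 3427.9 rpm.

3430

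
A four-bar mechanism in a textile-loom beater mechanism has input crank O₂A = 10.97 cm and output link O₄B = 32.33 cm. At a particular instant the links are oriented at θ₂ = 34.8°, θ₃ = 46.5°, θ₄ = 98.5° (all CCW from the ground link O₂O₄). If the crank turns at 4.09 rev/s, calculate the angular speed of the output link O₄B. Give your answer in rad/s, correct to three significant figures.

2.24

ω₂ = 25.7 rad/s (from 4.09 rev/s).
Differentiating the loop-closure r₂e^{iθ₂}+r₃e^{iθ₃}=r₁+r₄e^{iθ₄} gives r₂ω₂e^{iθ₂}+r₃ω₃e^{iθ₃}=r₄ω₄e^{iθ₄}.
Eliminating the other unknown: ω₄ = r₂ω₂ sin(θ₂−θ₃) / [r₄ sin(θ₄−θ₃)].
Numerator sine = -0.20279; denominator sine = +0.78801.
Result = 0.1097·25.7·(-0.20279) / (0.3233·(+0.78801)) = -2.2439 rad/s; magnitude 2.2439 rad/s.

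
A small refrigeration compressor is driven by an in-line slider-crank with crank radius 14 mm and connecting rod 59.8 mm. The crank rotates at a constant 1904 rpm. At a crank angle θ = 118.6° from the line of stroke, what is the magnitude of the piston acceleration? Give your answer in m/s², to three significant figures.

337

ω = 2π·1904/60 = 199.4 rad/s
x(θ) = r cosθ + √(L² − r² sin²θ); with ω constant, a = ω²·d²x/dθ².
d²x/dθ² = −r cosθ − r²(cos2θ)/√u − r⁴ sin²2θ/(4u^{3/2}),  u = L² − r² sin²θ = 0.00342495 m².
Substituting r = 0.014 m, L = 0.0598 m, θ = 118.6°: d²x/dθ² = +0.0084821 m.
a = ω²·d²x/dθ² = (199.4)²·(+0.0084821) = +337.2 m/s²;  |a| = 337.2 m/s².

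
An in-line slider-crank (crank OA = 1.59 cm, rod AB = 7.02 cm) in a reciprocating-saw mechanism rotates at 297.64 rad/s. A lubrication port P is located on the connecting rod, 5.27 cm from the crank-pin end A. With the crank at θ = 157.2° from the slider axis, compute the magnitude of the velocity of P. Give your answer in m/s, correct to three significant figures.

ω = 297.6 rad/s.  Crank-pin speed |V_A| = rω = 4.7325 m/s, perpendicular to OA.
Rod angle: sinφ = −(r/L) sinθ ⇒ φ = -5.035°; ω_rod = −rω cosθ/√(L²−r²sin²θ) = +62.387 rad/s.
V_P = V_A + ω_rod × AP, with AP = 0.0527 m along the rod.
Components: V_Px = −rω sinθ − a·ω_rod·sinφ = -1.5453 m/s;  V_Py = rω cosθ + a·ω_rod·cosφ = -1.0876 m/s.
|V_P| = √(V_Px² + V_Py²) = 1.8897 m/s.

1.89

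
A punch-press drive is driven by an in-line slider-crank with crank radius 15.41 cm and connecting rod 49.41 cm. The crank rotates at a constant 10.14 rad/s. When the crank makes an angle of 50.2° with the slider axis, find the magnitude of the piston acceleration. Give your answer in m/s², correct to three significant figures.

9.35

ω = 10.14 rad/s
x(θ) = r cosθ + √(L² − r² sin²θ); with ω constant, a = ω²·d²x/dθ².
d²x/dθ² = −r cosθ − r²(cos2θ)/√u − r⁴ sin²2θ/(4u^{3/2}),  u = L² − r² sin²θ = 0.230118 m².
Substituting r = 0.1541 m, L = 0.4941 m, θ = 50.2°: d²x/dθ² = -0.09094 m.
a = ω²·d²x/dθ² = (10.14)²·(-0.09094) = -9.3504 m/s²;  |a| = 9.3504 m/s².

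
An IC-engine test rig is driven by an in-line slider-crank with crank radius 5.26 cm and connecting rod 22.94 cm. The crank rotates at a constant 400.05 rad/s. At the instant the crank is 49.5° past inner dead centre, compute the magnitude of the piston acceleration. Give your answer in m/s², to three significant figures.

5190

ω = 400.1 rad/s
x(θ) = r cosθ + √(L² − r² sin²θ); with ω constant, a = ω²·d²x/dθ².
d²x/dθ² = −r cosθ − r²(cos2θ)/√u − r⁴ sin²2θ/(4u^{3/2}),  u = L² − r² sin²θ = 0.0510246 m².
Substituting r = 0.0526 m, L = 0.2294 m, θ = 49.5°: d²x/dθ² = -0.032407 m.
a = ω²·d²x/dθ² = (400.1)²·(-0.032407) = -5186.4 m/s²;  |a| = 5186.4 m/s².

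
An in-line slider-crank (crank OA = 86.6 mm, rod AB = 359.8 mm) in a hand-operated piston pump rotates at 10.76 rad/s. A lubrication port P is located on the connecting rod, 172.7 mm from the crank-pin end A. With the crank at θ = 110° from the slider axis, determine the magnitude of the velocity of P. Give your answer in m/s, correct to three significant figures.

0.856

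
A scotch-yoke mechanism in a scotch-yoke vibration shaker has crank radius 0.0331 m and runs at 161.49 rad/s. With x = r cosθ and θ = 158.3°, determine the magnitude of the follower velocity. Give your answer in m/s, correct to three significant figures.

1.98

ω = 161.5 rad/s
x = r cosθ ⇒ ẋ = −rω sinθ.
|v| = rω|sinθ| = 0.0331·161.5·|sin 158.3°| = 1.9764 m/s.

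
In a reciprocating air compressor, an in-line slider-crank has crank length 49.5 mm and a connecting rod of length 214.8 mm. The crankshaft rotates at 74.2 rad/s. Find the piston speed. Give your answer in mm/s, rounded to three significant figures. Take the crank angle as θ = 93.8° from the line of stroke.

ω = 74.2 rad/s
For an in-line slider-crank, x = r cosθ + √(L² − r² sin²θ), so v = −rω sinθ·[1 + r cosθ/√(L² − r² sin²θ)].
With r = 0.0495 m, L = 0.2148 m, θ = 93.8°: √(L² − r² sin²θ) = 0.20904 m.
v = −0.0495·74.2·0.99780·[1 + 0.0495·-0.06627/0.20904] = -3.6073 m/s.
|v| = 3.6073 m/s = 3607.3 mm/s.

3610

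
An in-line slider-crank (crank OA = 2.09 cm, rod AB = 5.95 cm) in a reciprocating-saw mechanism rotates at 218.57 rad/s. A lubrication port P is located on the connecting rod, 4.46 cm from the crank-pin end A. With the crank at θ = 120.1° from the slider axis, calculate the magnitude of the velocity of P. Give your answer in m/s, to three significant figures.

3.45

ω = 218.6 rad/s.  Crank-pin speed |V_A| = rω = 4.5681 m/s, perpendicular to OA.
Rod angle: sinφ = −(r/L) sinθ ⇒ φ = -17.692°; ω_rod = −rω cosθ/√(L²−r²sin²θ) = +40.415 rad/s.
V_P = V_A + ω_rod × AP, with AP = 0.0446 m along the rod.
Components: V_Px = −rω sinθ − a·ω_rod·sinφ = -3.4043 m/s;  V_Py = rω cosθ + a·ω_rod·cosφ = -0.5737 m/s.
|V_P| = √(V_Px² + V_Py²) = 3.4523 m/s.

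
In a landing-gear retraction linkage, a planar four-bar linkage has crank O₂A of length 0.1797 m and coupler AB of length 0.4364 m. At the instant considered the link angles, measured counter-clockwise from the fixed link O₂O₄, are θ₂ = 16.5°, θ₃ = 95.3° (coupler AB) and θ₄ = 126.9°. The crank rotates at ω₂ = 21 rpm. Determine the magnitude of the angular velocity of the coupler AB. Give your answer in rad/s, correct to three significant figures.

ω₂ = 2.199 rad/s (from 21 rpm).
Differentiating the loop-closure r₂e^{iθ₂}+r₃e^{iθ₃}=r₁+r₄e^{iθ₄} gives r₂ω₂e^{iθ₂}+r₃ω₃e^{iθ₃}=r₄ω₄e^{iθ₄}.
Eliminating the other unknown: ω₃ = r₂ω₂ sin(θ₄−θ₂) / [r₃ sin(θ₃−θ₄)].
Numerator sine = +0.93728; denominator sine = -0.52399.
Result = 0.1797·2.199·(+0.93728) / (0.4364·(-0.52399)) = -1.6198 rad/s; magnitude 1.6198 rad/s.

1.62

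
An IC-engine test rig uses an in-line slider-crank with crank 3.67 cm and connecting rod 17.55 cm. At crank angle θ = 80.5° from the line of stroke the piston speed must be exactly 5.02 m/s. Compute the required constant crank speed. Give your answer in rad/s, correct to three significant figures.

For an in-line slider-crank, |v_piston| = rω|sinθ|·[1 + r cosθ/√(L² − r² sin²θ)].
With r = 0.0367 m, L = 0.1755 m, θ = 80.5°: the bracketed kinematic factor |dx/dθ| = 0.037473 m.
ω = v/|dx/dθ| = 5.02/0.037473 = 133.96 rad/s.

134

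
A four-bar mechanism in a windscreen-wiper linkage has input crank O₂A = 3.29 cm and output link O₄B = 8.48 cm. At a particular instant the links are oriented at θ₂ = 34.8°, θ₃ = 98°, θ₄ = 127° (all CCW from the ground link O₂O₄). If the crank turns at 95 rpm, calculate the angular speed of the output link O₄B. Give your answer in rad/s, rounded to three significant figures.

7.11

ω₂ = 9.948 rad/s (from 95 rpm).
Differentiating the loop-closure r₂e^{iθ₂}+r₃e^{iθ₃}=r₁+r₄e^{iθ₄} gives r₂ω₂e^{iθ₂}+r₃ω₃e^{iθ₃}=r₄ω₄e^{iθ₄}.
Eliminating the other unknown: ω₄ = r₂ω₂ sin(θ₂−θ₃) / [r₄ sin(θ₄−θ₃)].
Numerator sine = -0.89259; denominator sine = +0.48481.
Result = 0.0329·9.948·(-0.89259) / (0.0848·(+0.48481)) = -7.1061 rad/s; magnitude 7.1061 rad/s.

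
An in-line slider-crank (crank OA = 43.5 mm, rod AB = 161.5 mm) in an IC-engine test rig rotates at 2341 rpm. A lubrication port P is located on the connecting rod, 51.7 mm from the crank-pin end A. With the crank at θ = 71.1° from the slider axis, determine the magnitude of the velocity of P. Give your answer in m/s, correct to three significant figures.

ω = 245.1 rad/s.  Crank-pin speed |V_A| = rω = 10.664 m/s, perpendicular to OA.
Rod angle: sinφ = −(r/L) sinθ ⇒ φ = -14.763°; ω_rod = −rω cosθ/√(L²−r²sin²θ) = -22.119 rad/s.
V_P = V_A + ω_rod × AP, with AP = 0.0517 m along the rod.
Components: V_Px = −rω sinθ − a·ω_rod·sinφ = -10.38 m/s;  V_Py = rω cosθ + a·ω_rod·cosφ = +2.3485 m/s.
|V_P| = √(V_Px² + V_Py²) = 10.643 m/s.

10.6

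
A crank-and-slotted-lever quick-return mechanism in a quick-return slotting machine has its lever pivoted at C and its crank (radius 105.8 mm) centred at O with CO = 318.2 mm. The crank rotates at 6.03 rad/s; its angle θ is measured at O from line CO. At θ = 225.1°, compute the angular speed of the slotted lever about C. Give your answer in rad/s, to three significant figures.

1.17

ω = 6.03 rad/s
Crank pin A relative to C: A = (d + r cosθ, r sinθ); lever angle φ = atan2(r sinθ, d + r cosθ).
Differentiating tanφ: φ̇ = rω(d cosθ + r)/(d² + r² + 2dr cosθ).
d² + r² + 2dr cosθ = |CA|² = 0.0649178 m²;  d cosθ + r = -0.11881 m.
|ω_lever| = |0.1058·6.03·-0.11881| / 0.0649178 = 1.1676 rad/s.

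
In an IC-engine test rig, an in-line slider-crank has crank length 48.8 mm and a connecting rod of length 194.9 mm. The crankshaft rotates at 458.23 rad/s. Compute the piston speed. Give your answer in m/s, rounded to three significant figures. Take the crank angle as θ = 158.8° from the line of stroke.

6.19

ω = 458.2 rad/s
For an in-line slider-crank, x = r cosθ + √(L² − r² sin²θ), so v = −rω sinθ·[1 + r cosθ/√(L² − r² sin²θ)].
With r = 0.0488 m, L = 0.1949 m, θ = 158.8°: √(L² − r² sin²θ) = 0.1941 m.
v = −0.0488·458.2·0.36162·[1 + 0.0488·-0.93232/0.1941] = -6.191 m/s.
|v| = 6.191 m/s.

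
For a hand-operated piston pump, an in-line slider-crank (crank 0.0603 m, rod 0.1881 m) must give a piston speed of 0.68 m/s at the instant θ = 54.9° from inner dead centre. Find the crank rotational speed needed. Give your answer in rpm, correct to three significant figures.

111

For an in-line slider-crank, |v_piston| = rω|sinθ|·[1 + r cosθ/√(L² − r² sin²θ)].
With r = 0.0603 m, L = 0.1881 m, θ = 54.9°: the bracketed kinematic factor |dx/dθ| = 0.058758 m.
ω = v/|dx/dθ| = 0.68/0.058758 = 11.573 rad/s.
N = 60ω/(2π) = 110.51 rpm.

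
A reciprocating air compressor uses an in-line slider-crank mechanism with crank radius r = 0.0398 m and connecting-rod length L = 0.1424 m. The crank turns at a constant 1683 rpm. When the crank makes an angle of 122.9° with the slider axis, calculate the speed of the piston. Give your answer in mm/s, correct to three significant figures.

4970

ω = 2π·1683/60 = 176.2 rad/s
For an in-line slider-crank, x = r cosθ + √(L² − r² sin²θ), so v = −rω sinθ·[1 + r cosθ/√(L² − r² sin²θ)].
With r = 0.0398 m, L = 0.1424 m, θ = 122.9°: √(L² − r² sin²θ) = 0.13842 m.
v = −0.0398·176.2·0.83962·[1 + 0.0398·-0.54317/0.13842] = -4.9697 m/s.
|v| = 4.9697 m/s = 4969.7 mm/s.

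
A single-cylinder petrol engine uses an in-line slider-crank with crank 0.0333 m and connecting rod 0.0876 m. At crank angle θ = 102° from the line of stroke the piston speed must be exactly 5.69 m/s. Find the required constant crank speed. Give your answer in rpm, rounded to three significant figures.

For an in-line slider-crank, |v_piston| = rω|sinθ|·[1 + r cosθ/√(L² − r² sin²θ)].
With r = 0.0333 m, L = 0.0876 m, θ = 102°: the bracketed kinematic factor |dx/dθ| = 0.029799 m.
ω = v/|dx/dθ| = 5.69/0.029799 = 190.95 rad/s.
N = 60ω/(2π) = 1823.4 rpm.

1820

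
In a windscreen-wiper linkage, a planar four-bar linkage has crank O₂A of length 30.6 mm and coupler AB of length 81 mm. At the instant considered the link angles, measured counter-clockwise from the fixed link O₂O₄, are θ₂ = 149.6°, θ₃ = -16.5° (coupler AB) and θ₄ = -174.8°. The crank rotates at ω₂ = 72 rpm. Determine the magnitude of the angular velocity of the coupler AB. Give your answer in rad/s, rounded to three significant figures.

ω₂ = 7.54 rad/s (from 72 rpm).
Differentiating the loop-closure r₂e^{iθ₂}+r₃e^{iθ₃}=r₁+r₄e^{iθ₄} gives r₂ω₂e^{iθ₂}+r₃ω₃e^{iθ₃}=r₄ω₄e^{iθ₄}.
Eliminating the other unknown: ω₃ = r₂ω₂ sin(θ₄−θ₂) / [r₃ sin(θ₃−θ₄)].
Numerator sine = +0.58212; denominator sine = +0.36975.
Result = 0.0306·7.54·(+0.58212) / (0.081·(+0.36975)) = +4.4844 rad/s; magnitude 4.4844 rad/s.

4.48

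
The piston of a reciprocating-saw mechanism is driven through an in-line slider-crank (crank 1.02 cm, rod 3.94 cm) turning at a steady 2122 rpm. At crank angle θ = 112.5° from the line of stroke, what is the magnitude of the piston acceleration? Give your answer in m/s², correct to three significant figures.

287

ω = 2π·2122/60 = 222.2 rad/s
x(θ) = r cosθ + √(L² − r² sin²θ); with ω constant, a = ω²·d²x/dθ².
d²x/dθ² = −r cosθ − r²(cos2θ)/√u − r⁴ sin²2θ/(4u^{3/2}),  u = L² − r² sin²θ = 0.00146356 m².
Substituting r = 0.0102 m, L = 0.0394 m, θ = 112.5°: d²x/dθ² = +0.0058022 m.
a = ω²·d²x/dθ² = (222.2)²·(+0.0058022) = +286.51 m/s²;  |a| = 286.51 m/s².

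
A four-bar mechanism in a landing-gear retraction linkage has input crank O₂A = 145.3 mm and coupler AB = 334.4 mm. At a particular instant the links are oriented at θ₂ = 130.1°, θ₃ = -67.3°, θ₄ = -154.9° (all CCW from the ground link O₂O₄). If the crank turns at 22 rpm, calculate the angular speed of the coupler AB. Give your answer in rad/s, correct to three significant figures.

ω₂ = 2.304 rad/s (from 22 rpm).
Differentiating the loop-closure r₂e^{iθ₂}+r₃e^{iθ₃}=r₁+r₄e^{iθ₄} gives r₂ω₂e^{iθ₂}+r₃ω₃e^{iθ₃}=r₄ω₄e^{iθ₄}.
Eliminating the other unknown: ω₃ = r₂ω₂ sin(θ₄−θ₂) / [r₃ sin(θ₃−θ₄)].
Numerator sine = +0.96593; denominator sine = +0.99912.
Result = 0.1453·2.304·(+0.96593) / (0.3344·(+0.99912)) = +0.96778 rad/s; magnitude 0.96778 rad/s.

0.968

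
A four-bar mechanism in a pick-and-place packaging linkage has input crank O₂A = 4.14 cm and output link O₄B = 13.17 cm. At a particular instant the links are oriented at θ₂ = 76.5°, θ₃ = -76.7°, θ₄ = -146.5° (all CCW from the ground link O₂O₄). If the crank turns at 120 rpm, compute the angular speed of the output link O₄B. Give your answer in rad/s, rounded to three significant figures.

1.90

ω₂ = 12.57 rad/s (from 120 rpm).
Differentiating the loop-closure r₂e^{iθ₂}+r₃e^{iθ₃}=r₁+r₄e^{iθ₄} gives r₂ω₂e^{iθ₂}+r₃ω₃e^{iθ₃}=r₄ω₄e^{iθ₄}.
Eliminating the other unknown: ω₄ = r₂ω₂ sin(θ₂−θ₃) / [r₄ sin(θ₄−θ₃)].
Numerator sine = +0.45088; denominator sine = -0.93849.
Result = 0.0414·12.57·(+0.45088) / (0.1317·(-0.93849)) = -1.8978 rad/s; magnitude 1.8978 rad/s.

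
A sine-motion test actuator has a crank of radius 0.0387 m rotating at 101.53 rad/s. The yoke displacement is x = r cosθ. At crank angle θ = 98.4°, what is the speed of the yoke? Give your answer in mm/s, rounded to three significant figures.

ω = 101.5 rad/s
x = r cosθ ⇒ ẋ = −rω sinθ.
|v| = rω|sinθ| = 0.0387·101.5·|sin 98.4°| = 3.8871 m/s = 3887.1 mm/s.

3890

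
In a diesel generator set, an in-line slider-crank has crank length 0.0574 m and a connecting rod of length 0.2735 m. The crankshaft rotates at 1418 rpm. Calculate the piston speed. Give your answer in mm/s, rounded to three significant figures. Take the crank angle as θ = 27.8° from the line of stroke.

4720

ω = 2π·1418/60 = 148.5 rad/s
For an in-line slider-crank, x = r cosθ + √(L² − r² sin²θ), so v = −rω sinθ·[1 + r cosθ/√(L² − r² sin²θ)].
With r = 0.0574 m, L = 0.2735 m, θ = 27.8°: √(L² − r² sin²θ) = 0.27219 m.
v = −0.0574·148.5·0.46639·[1 + 0.0574·0.88458/0.27219] = -4.7168 m/s.
|v| = 4.7168 m/s = 4716.8 mm/s.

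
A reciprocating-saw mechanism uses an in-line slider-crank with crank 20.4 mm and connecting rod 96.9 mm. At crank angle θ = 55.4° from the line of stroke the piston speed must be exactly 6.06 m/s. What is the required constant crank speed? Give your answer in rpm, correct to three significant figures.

3070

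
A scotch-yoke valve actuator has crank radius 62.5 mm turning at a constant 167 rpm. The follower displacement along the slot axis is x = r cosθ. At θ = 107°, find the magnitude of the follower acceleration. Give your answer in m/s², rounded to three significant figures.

ω = 17.49 rad/s (from 167 rpm).
x = r cosθ ⇒ ẍ = −rω² cosθ (ω constant).
|a| = rω²|cosθ| = 0.0625·(17.49)²·|cos 107°| = 5.5886 m/s².

5.59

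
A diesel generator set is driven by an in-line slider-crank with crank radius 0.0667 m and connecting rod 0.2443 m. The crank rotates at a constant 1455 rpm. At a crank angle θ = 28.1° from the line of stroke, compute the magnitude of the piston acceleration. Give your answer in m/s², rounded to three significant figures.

1610

ω = 2π·1455/60 = 152.4 rad/s
x(θ) = r cosθ + √(L² − r² sin²θ); with ω constant, a = ω²·d²x/dθ².
d²x/dθ² = −r cosθ − r²(cos2θ)/√u − r⁴ sin²2θ/(4u^{3/2}),  u = L² − r² sin²θ = 0.0586955 m².
Substituting r = 0.0667 m, L = 0.2443 m, θ = 28.1°: d²x/dθ² = -0.069294 m.
a = ω²·d²x/dθ² = (152.4)²·(-0.069294) = -1608.7 m/s²;  |a| = 1608.7 m/s².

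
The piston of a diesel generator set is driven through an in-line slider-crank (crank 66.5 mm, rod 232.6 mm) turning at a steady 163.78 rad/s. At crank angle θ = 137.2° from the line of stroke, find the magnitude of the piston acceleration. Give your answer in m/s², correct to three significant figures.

1260

ω = 163.8 rad/s
x(θ) = r cosθ + √(L² − r² sin²θ); with ω constant, a = ω²·d²x/dθ².
d²x/dθ² = −r cosθ − r²(cos2θ)/√u − r⁴ sin²2θ/(4u^{3/2}),  u = L² − r² sin²θ = 0.0520613 m².
Substituting r = 0.0665 m, L = 0.2326 m, θ = 137.2°: d²x/dθ² = +0.046897 m.
a = ω²·d²x/dθ² = (163.8)²·(+0.046897) = +1258 m/s²;  |a| = 1258 m/s².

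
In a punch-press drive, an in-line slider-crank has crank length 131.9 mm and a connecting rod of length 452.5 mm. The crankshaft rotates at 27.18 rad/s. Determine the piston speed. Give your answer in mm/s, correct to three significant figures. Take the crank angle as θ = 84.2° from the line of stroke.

ω = 27.18 rad/s
For an in-line slider-crank, x = r cosθ + √(L² − r² sin²θ), so v = −rω sinθ·[1 + r cosθ/√(L² − r² sin²θ)].
With r = 0.1319 m, L = 0.4525 m, θ = 84.2°: √(L² − r² sin²θ) = 0.43305 m.
v = −0.1319·27.18·0.99488·[1 + 0.1319·0.10106/0.43305] = -3.6765 m/s.
|v| = 3.6765 m/s = 3676.5 mm/s.

3680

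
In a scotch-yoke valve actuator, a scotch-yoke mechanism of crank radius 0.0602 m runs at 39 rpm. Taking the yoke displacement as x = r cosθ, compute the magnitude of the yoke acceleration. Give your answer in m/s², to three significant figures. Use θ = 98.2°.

ω = 4.084 rad/s (from 39 rpm).
x = r cosθ ⇒ ẍ = −rω² cosθ (ω constant).
|a| = rω²|cosθ| = 0.0602·(4.084)²·|cos 98.2°| = 0.14322 m/s².

0.143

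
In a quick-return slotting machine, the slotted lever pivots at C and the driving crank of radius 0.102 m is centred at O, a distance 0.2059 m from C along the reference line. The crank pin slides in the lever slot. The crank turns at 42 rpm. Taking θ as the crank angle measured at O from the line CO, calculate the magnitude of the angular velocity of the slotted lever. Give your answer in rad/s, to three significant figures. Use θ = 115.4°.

0.176

ω = 4.398 rad/s (from 42 rpm).
Crank pin A relative to C: A = (d + r cosθ, r sinθ); lever angle φ = atan2(r sinθ, d + r cosθ).
Differentiating tanφ: φ̇ = rω(d cosθ + r)/(d² + r² + 2dr cosθ).
d² + r² + 2dr cosθ = |CA|² = 0.034782 m²;  d cosθ + r = +0.013682 m.
|ω_lever| = |0.102·4.398·+0.013682| / 0.034782 = 0.17647 rad/s.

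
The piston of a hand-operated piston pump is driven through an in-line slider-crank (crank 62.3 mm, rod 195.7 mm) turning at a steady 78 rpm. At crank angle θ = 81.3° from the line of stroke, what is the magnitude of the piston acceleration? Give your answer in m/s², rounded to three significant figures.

ω = 2π·78/60 = 8.168 rad/s
x(θ) = r cosθ + √(L² − r² sin²θ); with ω constant, a = ω²·d²x/dθ².
d²x/dθ² = −r cosθ − r²(cos2θ)/√u − r⁴ sin²2θ/(4u^{3/2}),  u = L² − r² sin²θ = 0.034506 m².
Substituting r = 0.0623 m, L = 0.1957 m, θ = 81.3°: d²x/dθ² = +0.010462 m.
a = ω²·d²x/dθ² = (8.168)²·(+0.010462) = +0.69802 m/s²;  |a| = 0.69802 m/s².

0.698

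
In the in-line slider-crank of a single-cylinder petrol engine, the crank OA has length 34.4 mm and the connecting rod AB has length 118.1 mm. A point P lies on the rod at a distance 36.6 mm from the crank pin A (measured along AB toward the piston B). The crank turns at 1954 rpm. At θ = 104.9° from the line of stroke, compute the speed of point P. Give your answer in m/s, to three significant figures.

ω = 204.6 rad/s.  Crank-pin speed |V_A| = rω = 7.039 m/s, perpendicular to OA.
Rod angle: sinφ = −(r/L) sinθ ⇒ φ = -16.349°; ω_rod = −rω cosθ/√(L²−r²sin²θ) = +15.971 rad/s.
V_P = V_A + ω_rod × AP, with AP = 0.0366 m along the rod.
Components: V_Px = −rω sinθ − a·ω_rod·sinφ = -6.6378 m/s;  V_Py = rω cosθ + a·ω_rod·cosφ = -1.249 m/s.
|V_P| = √(V_Px² + V_Py²) = 6.7543 m/s.

6.75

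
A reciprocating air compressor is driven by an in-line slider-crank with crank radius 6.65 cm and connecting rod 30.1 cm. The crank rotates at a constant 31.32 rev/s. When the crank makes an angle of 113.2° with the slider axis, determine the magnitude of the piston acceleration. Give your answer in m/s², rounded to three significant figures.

1410

ω = 2π·31.3 = 196.8 rad/s
x(θ) = r cosθ + √(L² − r² sin²θ); with ω constant, a = ω²·d²x/dθ².
d²x/dθ² = −r cosθ − r²(cos2θ)/√u − r⁴ sin²2θ/(4u^{3/2}),  u = L² − r² sin²θ = 0.086865 m².
Substituting r = 0.0665 m, L = 0.301 m, θ = 113.2°: d²x/dθ² = +0.036444 m.
a = ω²·d²x/dθ² = (196.8)²·(+0.036444) = +1411.3 m/s²;  |a| = 1411.3 m/s².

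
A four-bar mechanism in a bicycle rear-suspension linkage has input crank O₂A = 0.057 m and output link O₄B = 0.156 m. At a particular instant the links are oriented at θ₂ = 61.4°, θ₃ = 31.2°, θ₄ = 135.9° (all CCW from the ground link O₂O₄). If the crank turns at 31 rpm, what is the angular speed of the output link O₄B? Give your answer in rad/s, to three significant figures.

ω₂ = 3.246 rad/s (from 31 rpm).
Differentiating the loop-closure r₂e^{iθ₂}+r₃e^{iθ₃}=r₁+r₄e^{iθ₄} gives r₂ω₂e^{iθ₂}+r₃ω₃e^{iθ₃}=r₄ω₄e^{iθ₄}.
Eliminating the other unknown: ω₄ = r₂ω₂ sin(θ₂−θ₃) / [r₄ sin(θ₄−θ₃)].
Numerator sine = +0.50302; denominator sine = +0.96727.
Result = 0.057·3.246·(+0.50302) / (0.156·(+0.96727)) = +0.61685 rad/s; magnitude 0.61685 rad/s.

0.617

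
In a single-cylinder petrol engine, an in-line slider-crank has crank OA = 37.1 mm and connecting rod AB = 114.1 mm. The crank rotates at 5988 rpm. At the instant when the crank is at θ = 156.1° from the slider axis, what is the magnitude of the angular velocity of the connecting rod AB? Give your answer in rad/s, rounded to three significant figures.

ω = 627.1 rad/s (converted from 5988 rpm).
The rod makes angle φ with the slider axis where L sinφ = r sinθ; differentiating, L cosφ·φ̇ = r ω cosθ.
L cosφ = √(L² − r² sin²θ) = 0.11311 m.
|ω_rod| = r ω |cosθ| / √(L² − r² sin²θ) = 0.0371·627.1·0.91425/0.11311 = 188.05 rad/s.

188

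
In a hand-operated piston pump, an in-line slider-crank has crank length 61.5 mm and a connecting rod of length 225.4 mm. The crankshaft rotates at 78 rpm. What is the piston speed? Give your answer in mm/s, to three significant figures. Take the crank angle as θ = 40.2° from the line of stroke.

ω = 2π·78/60 = 8.168 rad/s
For an in-line slider-crank, x = r cosθ + √(L² − r² sin²θ), so v = −rω sinθ·[1 + r cosθ/√(L² − r² sin²θ)].
With r = 0.0615 m, L = 0.2254 m, θ = 40.2°: √(L² − r² sin²θ) = 0.22188 m.
v = −0.0615·8.168·0.64546·[1 + 0.0615·0.76380/0.22188] = -0.39288 m/s.
|v| = 0.39288 m/s = 392.88 mm/s.

393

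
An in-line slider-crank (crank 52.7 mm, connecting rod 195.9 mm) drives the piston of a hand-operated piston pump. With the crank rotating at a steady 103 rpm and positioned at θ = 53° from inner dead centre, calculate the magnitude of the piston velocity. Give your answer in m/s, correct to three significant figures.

0.529

ω = 2π·103/60 = 10.79 rad/s
For an in-line slider-crank, x = r cosθ + √(L² − r² sin²θ), so v = −rω sinθ·[1 + r cosθ/√(L² − r² sin²θ)].
With r = 0.0527 m, L = 0.1959 m, θ = 53°: √(L² − r² sin²θ) = 0.19133 m.
v = −0.0527·10.79·0.79864·[1 + 0.0527·0.60182/0.19133] = -0.52922 m/s.
|v| = 0.52922 m/s.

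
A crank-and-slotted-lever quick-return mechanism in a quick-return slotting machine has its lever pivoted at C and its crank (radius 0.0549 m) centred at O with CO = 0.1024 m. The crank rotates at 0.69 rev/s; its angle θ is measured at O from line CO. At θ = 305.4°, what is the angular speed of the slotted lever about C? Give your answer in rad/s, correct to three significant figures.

1.36

ω = 4.335 rad/s (from 0.69 rev/s).
Crank pin A relative to C: A = (d + r cosθ, r sinθ); lever angle φ = atan2(r sinθ, d + r cosθ).
Differentiating tanφ: φ̇ = rω(d cosθ + r)/(d² + r² + 2dr cosθ).
d² + r² + 2dr cosθ = |CA|² = 0.0200129 m²;  d cosθ + r = +0.11422 m.
|ω_lever| = |0.0549·4.335·+0.11422| / 0.0200129 = 1.3584 rad/s.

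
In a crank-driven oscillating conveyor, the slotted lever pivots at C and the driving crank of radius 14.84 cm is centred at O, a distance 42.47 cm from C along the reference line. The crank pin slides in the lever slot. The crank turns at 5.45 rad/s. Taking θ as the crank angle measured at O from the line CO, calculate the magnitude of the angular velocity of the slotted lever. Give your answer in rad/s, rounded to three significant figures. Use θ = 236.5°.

0.524

ω = 5.45 rad/s
Crank pin A relative to C: A = (d + r cosθ, r sinθ); lever angle φ = atan2(r sinθ, d + r cosθ).
Differentiating tanφ: φ̇ = rω(d cosθ + r)/(d² + r² + 2dr cosθ).
d² + r² + 2dr cosθ = |CA|² = 0.13282 m²;  d cosθ + r = -0.086008 m.
|ω_lever| = |0.1484·5.45·-0.086008| / 0.13282 = 0.52372 rad/s.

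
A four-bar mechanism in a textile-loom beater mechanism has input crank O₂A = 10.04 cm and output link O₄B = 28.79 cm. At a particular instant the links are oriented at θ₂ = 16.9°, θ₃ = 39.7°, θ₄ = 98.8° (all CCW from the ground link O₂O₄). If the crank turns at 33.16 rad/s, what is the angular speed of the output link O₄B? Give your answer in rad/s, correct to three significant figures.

ω₂ = 33.16 rad/s
Differentiating the loop-closure r₂e^{iθ₂}+r₃e^{iθ₃}=r₁+r₄e^{iθ₄} gives r₂ω₂e^{iθ₂}+r₃ω₃e^{iθ₃}=r₄ω₄e^{iθ₄}.
Eliminating the other unknown: ω₄ = r₂ω₂ sin(θ₂−θ₃) / [r₄ sin(θ₄−θ₃)].
Numerator sine = -0.38752; denominator sine = +0.85806.
Result = 0.1004·33.16·(-0.38752) / (0.2879·(+0.85806)) = -5.2225 rad/s; magnitude 5.2225 rad/s.

5.22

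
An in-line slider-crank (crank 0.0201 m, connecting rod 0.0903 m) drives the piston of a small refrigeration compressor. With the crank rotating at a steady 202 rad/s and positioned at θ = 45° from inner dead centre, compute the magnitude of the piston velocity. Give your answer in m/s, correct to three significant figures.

ω = 202 rad/s
For an in-line slider-crank, x = r cosθ + √(L² − r² sin²θ), so v = −rω sinθ·[1 + r cosθ/√(L² − r² sin²θ)].
With r = 0.0201 m, L = 0.0903 m, θ = 45°: √(L² − r² sin²θ) = 0.089174 m.
v = −0.0201·202·0.70711·[1 + 0.0201·0.70711/0.089174] = -3.3286 m/s.
|v| = 3.3286 m/s.

3.33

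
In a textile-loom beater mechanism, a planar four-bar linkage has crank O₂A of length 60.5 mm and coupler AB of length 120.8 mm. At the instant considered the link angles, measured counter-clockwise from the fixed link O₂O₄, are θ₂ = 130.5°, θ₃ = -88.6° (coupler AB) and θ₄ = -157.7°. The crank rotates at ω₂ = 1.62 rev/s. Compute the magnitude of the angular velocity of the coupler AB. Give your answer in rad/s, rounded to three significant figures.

ω₂ = 10.18 rad/s (from 1.62 rev/s).
Differentiating the loop-closure r₂e^{iθ₂}+r₃e^{iθ₃}=r₁+r₄e^{iθ₄} gives r₂ω₂e^{iθ₂}+r₃ω₃e^{iθ₃}=r₄ω₄e^{iθ₄}.
Eliminating the other unknown: ω₃ = r₂ω₂ sin(θ₄−θ₂) / [r₃ sin(θ₃−θ₄)].
Numerator sine = +0.94997; denominator sine = +0.93420.
Result = 0.0605·10.18·(+0.94997) / (0.1208·(+0.93420)) = +5.1838 rad/s; magnitude 5.1838 rad/s.

5.18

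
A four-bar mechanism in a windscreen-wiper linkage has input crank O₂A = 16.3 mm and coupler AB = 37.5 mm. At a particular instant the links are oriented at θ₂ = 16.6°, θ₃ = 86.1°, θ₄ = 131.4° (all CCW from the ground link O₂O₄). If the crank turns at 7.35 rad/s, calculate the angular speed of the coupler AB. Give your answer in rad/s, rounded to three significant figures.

4.08

ω₂ = 7.35 rad/s
Differentiating the loop-closure r₂e^{iθ₂}+r₃e^{iθ₃}=r₁+r₄e^{iθ₄} gives r₂ω₂e^{iθ₂}+r₃ω₃e^{iθ₃}=r₄ω₄e^{iθ₄}.
Eliminating the other unknown: ω₃ = r₂ω₂ sin(θ₄−θ₂) / [r₃ sin(θ₃−θ₄)].
Numerator sine = +0.90778; denominator sine = -0.71080.
Result = 0.0163·7.35·(+0.90778) / (0.0375·(-0.71080)) = -4.0801 rad/s; magnitude 4.0801 rad/s.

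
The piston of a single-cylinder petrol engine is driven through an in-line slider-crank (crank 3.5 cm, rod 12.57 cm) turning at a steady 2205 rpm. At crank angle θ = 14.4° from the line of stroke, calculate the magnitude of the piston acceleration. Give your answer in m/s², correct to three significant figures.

2270

ω = 2π·2205/60 = 230.9 rad/s
x(θ) = r cosθ + √(L² − r² sin²θ); with ω constant, a = ω²·d²x/dθ².
d²x/dθ² = −r cosθ − r²(cos2θ)/√u − r⁴ sin²2θ/(4u^{3/2}),  u = L² − r² sin²θ = 0.0157247 m².
Substituting r = 0.035 m, L = 0.1257 m, θ = 14.4°: d²x/dθ² = -0.042505 m.
a = ω²·d²x/dθ² = (230.9)²·(-0.042505) = -2266.3 m/s²;  |a| = 2266.3 m/s².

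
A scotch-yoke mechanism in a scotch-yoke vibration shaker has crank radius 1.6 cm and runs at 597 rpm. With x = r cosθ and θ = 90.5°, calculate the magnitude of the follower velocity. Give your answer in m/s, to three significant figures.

ω = 62.52 rad/s (from 597 rpm).
x = r cosθ ⇒ ẋ = −rω sinθ.
|v| = rω|sinθ| = 0.016·62.52·|sin 90.5°| = 1.0002 m/s.

1.00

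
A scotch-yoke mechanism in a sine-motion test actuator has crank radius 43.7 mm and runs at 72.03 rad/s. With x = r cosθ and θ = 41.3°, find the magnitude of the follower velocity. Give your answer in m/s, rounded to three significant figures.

2.08

ω = 72.03 rad/s
x = r cosθ ⇒ ẋ = −rω sinθ.
|v| = rω|sinθ| = 0.0437·72.03·|sin 41.3°| = 2.0775 m/s.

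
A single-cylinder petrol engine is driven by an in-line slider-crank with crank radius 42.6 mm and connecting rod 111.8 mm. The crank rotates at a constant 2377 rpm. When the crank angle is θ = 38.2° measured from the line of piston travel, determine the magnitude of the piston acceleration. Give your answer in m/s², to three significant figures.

ω = 2π·2377/60 = 248.9 rad/s
x(θ) = r cosθ + √(L² − r² sin²θ); with ω constant, a = ω²·d²x/dθ².
d²x/dθ² = −r cosθ − r²(cos2θ)/√u − r⁴ sin²2θ/(4u^{3/2}),  u = L² − r² sin²θ = 0.0118052 m².
Substituting r = 0.0426 m, L = 0.1118 m, θ = 38.2°: d²x/dθ² = -0.038011 m.
a = ω²·d²x/dθ² = (248.9)²·(-0.038011) = -2355.2 m/s²;  |a| = 2355.2 m/s².

2360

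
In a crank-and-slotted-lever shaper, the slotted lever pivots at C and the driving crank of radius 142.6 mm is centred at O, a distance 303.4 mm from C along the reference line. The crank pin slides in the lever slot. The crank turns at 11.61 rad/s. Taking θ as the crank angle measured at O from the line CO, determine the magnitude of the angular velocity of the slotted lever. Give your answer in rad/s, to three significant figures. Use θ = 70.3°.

2.86

ω = 11.61 rad/s
Crank pin A relative to C: A = (d + r cosθ, r sinθ); lever angle φ = atan2(r sinθ, d + r cosθ).
Differentiating tanφ: φ̇ = rω(d cosθ + r)/(d² + r² + 2dr cosθ).
d² + r² + 2dr cosθ = |CA|² = 0.141555 m²;  d cosθ + r = +0.24487 m.
|ω_lever| = |0.1426·11.61·+0.24487| / 0.141555 = 2.864 rad/s.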